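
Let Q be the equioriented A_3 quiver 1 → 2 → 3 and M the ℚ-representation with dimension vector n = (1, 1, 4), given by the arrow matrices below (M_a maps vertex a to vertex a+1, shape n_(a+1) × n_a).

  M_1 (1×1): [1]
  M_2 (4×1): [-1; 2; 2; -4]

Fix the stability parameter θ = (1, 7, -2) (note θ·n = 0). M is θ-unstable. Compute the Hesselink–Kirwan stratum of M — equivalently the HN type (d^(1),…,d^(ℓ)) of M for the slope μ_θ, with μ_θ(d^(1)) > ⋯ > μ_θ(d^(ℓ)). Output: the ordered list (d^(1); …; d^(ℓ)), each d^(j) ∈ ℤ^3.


Via rank(M_{q-1}∘⋯∘M_p): M ≅ I[1,3], I[3,3]^3.
μ_θ-semistable layers: μ^(1)=5/2; μ^(2)=1; μ^(3)=-2

((0, 1, 1); (1, 0, 0); (0, 0, 3))


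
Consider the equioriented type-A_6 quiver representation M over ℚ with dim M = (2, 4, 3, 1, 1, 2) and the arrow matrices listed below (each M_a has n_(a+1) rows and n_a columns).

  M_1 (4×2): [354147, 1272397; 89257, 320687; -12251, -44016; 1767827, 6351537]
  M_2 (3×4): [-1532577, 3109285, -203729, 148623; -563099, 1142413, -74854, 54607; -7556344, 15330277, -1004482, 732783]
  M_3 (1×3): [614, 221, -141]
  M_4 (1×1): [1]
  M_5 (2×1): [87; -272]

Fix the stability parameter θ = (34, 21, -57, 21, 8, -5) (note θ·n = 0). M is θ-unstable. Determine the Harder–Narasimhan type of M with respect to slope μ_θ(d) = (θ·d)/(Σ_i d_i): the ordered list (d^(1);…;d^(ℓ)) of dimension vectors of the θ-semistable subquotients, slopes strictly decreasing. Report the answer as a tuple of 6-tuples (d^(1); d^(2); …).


Via rank(M_{q-1}∘⋯∘M_p): M ≅ I[1,3], I[1,6], I[2,2], I[2,3], I[6,6].
μ_θ-semistable layers: μ^(1)=21; μ^(2)=8; μ^(3)=-2/3; μ^(4)=-5; μ^(5)=-18

((0, 1, 0, 0, 0, 0); (0, 0, 0, 1, 1, 1); (2, 2, 2, 0, 0, 0); (0, 0, 0, 0, 0, 1); (0, 1, 1, 0, 0, 0))


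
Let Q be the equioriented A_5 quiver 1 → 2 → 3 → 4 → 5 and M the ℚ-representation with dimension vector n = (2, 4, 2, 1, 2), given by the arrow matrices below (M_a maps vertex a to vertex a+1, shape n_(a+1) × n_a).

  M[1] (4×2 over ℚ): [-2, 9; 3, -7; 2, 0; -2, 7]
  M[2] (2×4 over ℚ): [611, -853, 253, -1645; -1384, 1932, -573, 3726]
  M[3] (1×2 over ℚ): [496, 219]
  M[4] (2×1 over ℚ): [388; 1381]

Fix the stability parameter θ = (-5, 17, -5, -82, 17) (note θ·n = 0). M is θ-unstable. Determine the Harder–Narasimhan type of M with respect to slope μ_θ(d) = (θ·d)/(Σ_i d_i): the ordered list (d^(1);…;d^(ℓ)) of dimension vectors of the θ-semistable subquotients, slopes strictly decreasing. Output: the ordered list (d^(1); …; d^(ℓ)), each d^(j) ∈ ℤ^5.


Barcode: M ≅ I[1,2], I[1,5], I[2,2], I[2,3], I[5,5]. HN layers by μ_θ (4 steps, strictly decreasing):
  μ^(1)=17; μ^(2)=6; μ^(3)=-5; μ^(4)=-75/4

((0, 2, 0, 0, 2); (0, 1, 1, 0, 0); (1, 0, 0, 0, 0); (1, 1, 1, 1, 0))


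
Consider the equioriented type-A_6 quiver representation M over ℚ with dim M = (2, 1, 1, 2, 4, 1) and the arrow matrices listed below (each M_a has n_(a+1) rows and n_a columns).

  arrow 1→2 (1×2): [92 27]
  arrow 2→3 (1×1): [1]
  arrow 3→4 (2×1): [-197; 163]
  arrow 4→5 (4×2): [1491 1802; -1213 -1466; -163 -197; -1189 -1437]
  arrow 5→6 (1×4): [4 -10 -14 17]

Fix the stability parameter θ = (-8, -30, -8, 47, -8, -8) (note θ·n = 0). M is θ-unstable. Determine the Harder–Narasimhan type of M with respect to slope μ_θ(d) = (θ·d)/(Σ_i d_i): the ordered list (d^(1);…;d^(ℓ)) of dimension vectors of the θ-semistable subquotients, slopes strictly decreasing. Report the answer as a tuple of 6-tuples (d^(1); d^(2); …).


Via rank(M_{q-1}∘⋯∘M_p): M ≅ I[1,1], I[1,5], I[4,6], I[5,5]^2.
μ_θ-semistable layers: μ^(1)=39/2; μ^(2)=31/3; μ^(3)=-8; μ^(4)=-19

((0, 0, 0, 1, 1, 0); (0, 0, 0, 1, 1, 1); (1, 0, 1, 0, 2, 0); (1, 1, 0, 0, 0, 0))


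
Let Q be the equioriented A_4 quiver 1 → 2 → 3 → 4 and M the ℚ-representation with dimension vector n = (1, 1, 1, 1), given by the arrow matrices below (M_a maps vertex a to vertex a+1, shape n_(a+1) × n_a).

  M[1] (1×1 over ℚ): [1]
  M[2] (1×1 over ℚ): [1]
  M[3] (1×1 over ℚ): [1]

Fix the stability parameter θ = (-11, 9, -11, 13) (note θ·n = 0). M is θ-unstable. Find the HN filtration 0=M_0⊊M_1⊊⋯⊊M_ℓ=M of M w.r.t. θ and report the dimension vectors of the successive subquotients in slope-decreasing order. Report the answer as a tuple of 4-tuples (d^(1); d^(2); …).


Interval decomposition of M: I[1,4].
HN type (ℓ=3): μ^(1)=13; μ^(2)=-1; μ^(3)=-11

((0, 0, 0, 1); (0, 1, 1, 0); (1, 0, 0, 0))


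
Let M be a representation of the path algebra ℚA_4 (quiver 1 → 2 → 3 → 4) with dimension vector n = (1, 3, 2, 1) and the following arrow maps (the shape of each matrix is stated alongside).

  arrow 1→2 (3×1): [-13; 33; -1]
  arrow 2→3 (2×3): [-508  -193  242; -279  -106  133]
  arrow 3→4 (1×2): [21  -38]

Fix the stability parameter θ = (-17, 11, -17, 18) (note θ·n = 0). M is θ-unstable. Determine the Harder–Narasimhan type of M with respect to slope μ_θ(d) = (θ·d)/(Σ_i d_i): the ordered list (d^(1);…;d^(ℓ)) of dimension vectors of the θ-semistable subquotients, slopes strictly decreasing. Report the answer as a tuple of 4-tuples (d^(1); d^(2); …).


Barcode: M ≅ I[1,4], I[2,2], I[2,3]. HN layers by μ_θ (4 steps, strictly decreasing):
  μ^(1)=18; μ^(2)=11; μ^(3)=-3; μ^(4)=-17

((0, 0, 0, 1); (0, 1, 0, 0); (0, 2, 2, 0); (1, 0, 0, 0))


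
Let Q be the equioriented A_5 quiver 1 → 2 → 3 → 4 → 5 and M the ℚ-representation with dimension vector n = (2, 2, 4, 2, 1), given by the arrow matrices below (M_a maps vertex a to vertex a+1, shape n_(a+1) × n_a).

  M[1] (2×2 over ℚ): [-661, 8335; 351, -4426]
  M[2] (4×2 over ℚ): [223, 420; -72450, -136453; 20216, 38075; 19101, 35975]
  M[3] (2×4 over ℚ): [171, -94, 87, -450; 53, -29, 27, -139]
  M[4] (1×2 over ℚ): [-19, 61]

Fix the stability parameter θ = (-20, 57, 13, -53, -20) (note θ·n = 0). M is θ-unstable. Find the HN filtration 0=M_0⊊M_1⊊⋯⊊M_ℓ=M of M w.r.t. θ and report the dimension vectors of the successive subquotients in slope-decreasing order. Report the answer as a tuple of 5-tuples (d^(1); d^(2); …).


Barcode: M ≅ I[1,4], I[1,5], I[3,3]^2. HN layers by μ_θ (4 steps, strictly decreasing):
  μ^(1)=13; μ^(2)=17/3; μ^(3)=-3/4; μ^(4)=-20

((0, 0, 2, 0, 0); (0, 1, 1, 1, 0); (0, 1, 1, 1, 1); (2, 0, 0, 0, 0))


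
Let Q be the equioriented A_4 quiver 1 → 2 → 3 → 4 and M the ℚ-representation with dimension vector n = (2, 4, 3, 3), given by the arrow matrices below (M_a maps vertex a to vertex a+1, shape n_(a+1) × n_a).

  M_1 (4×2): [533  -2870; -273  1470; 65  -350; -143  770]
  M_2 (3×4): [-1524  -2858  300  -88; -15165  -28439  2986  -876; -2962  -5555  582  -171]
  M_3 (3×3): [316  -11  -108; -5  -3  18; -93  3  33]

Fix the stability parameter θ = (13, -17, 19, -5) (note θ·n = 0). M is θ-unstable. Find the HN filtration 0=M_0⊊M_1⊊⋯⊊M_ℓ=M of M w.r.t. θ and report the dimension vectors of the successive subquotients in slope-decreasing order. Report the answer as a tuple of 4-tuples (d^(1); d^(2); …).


Barcode: M ≅ I[1,1], I[1,4], I[2,2], I[2,4]^2. HN layers by μ_θ (4 steps, strictly decreasing):
  μ^(1)=13; μ^(2)=7; μ^(3)=-2; μ^(4)=-17

((1, 0, 0, 0); (0, 0, 3, 3); (1, 1, 0, 0); (0, 3, 0, 0))


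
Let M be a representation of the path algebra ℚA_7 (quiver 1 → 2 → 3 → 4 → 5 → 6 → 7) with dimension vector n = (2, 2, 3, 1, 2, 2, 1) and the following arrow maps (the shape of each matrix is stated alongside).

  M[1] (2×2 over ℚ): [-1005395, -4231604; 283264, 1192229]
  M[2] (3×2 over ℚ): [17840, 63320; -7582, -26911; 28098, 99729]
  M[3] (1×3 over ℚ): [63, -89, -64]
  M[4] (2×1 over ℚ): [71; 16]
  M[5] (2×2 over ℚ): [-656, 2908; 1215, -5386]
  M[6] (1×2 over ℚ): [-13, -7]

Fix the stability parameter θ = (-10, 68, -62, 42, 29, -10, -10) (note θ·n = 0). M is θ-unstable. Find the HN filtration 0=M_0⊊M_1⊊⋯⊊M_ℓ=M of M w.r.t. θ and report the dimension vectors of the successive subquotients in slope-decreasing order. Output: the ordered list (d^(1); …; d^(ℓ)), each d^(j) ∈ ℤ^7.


Interval decomposition of M: I[1,2], I[1,7], I[3,3]^2, I[5,6].
HN type (ℓ=6): μ^(1)=68; μ^(2)=51/4; μ^(3)=19/2; μ^(4)=3; μ^(5)=-10; μ^(6)=-62

((0, 1, 0, 0, 0, 0, 0); (0, 0, 0, 1, 1, 1, 1); (0, 0, 0, 0, 1, 1, 0); (0, 1, 1, 0, 0, 0, 0); (2, 0, 0, 0, 0, 0, 0); (0, 0, 2, 0, 0, 0, 0))


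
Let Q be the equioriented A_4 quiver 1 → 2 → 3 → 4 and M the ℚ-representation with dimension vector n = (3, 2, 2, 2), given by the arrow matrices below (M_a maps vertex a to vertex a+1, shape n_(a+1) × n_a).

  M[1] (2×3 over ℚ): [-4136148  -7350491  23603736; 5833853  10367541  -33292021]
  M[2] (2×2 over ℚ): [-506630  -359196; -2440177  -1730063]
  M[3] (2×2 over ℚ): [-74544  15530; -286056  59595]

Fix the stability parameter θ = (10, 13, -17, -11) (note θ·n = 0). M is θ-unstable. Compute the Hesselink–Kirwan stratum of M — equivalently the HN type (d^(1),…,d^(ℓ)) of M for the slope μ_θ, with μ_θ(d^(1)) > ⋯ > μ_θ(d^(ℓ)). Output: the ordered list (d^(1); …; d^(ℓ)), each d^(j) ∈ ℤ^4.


Interval decomposition of M: I[1,1], I[1,3], I[1,4], I[4,4].
HN type (ℓ=4): μ^(1)=10; μ^(2)=2; μ^(3)=-5/4; μ^(4)=-11

((1, 0, 0, 0); (1, 1, 1, 0); (1, 1, 1, 1); (0, 0, 0, 1))


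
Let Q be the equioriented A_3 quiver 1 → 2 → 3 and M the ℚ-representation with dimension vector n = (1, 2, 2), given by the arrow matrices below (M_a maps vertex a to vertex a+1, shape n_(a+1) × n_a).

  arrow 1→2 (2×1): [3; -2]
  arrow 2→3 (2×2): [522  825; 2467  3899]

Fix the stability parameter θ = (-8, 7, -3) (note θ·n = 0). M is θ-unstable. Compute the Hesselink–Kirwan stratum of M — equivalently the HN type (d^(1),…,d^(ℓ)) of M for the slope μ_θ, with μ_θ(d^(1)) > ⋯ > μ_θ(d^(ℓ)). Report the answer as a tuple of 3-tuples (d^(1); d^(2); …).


Interval decomposition of M: I[1,3], I[2,3].
HN type (ℓ=2): μ^(1)=2; μ^(2)=-8

((0, 2, 2); (1, 0, 0))


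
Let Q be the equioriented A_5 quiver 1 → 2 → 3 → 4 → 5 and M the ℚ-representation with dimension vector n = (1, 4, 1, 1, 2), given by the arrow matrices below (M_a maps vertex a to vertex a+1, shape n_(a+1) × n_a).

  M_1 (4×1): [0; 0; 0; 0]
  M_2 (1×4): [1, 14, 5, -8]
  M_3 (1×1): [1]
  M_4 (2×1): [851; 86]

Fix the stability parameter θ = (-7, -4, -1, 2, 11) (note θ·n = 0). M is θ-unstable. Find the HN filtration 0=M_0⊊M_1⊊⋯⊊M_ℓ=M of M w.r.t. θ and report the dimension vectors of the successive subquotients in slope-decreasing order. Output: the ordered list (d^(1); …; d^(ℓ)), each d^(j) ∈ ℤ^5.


Via rank(M_{q-1}∘⋯∘M_p): M ≅ I[1,1], I[2,2]^3, I[2,5], I[5,5].
μ_θ-semistable layers: μ^(1)=11; μ^(2)=2; μ^(3)=-1; μ^(4)=-4; μ^(5)=-7

((0, 0, 0, 0, 2); (0, 0, 0, 1, 0); (0, 0, 1, 0, 0); (0, 4, 0, 0, 0); (1, 0, 0, 0, 0))


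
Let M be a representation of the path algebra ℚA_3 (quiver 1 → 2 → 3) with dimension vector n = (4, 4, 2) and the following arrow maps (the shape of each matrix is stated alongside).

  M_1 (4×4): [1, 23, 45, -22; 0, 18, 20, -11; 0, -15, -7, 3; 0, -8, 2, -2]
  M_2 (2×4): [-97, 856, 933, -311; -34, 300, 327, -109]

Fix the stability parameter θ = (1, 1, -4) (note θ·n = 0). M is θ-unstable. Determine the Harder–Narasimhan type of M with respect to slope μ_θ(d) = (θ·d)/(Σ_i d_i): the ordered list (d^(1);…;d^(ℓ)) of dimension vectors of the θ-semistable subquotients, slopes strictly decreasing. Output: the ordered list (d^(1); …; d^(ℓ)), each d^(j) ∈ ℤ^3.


Barcode: M ≅ I[1,2]^2, I[1,3]^2. HN layers by μ_θ (2 steps, strictly decreasing):
  μ^(1)=1; μ^(2)=-2/3

((2, 2, 0); (2, 2, 2))


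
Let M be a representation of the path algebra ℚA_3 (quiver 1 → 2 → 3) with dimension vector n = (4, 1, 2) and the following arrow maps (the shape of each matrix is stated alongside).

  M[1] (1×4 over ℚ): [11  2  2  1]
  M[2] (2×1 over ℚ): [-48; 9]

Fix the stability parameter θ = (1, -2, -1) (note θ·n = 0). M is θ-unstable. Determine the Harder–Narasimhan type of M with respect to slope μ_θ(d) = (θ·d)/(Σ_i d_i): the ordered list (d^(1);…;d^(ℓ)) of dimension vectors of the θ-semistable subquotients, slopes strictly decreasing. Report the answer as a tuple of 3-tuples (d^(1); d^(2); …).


Barcode: M ≅ I[1,1]^3, I[1,3], I[3,3]. HN layers by μ_θ (3 steps, strictly decreasing):
  μ^(1)=1; μ^(2)=-2/3; μ^(3)=-1

((3, 0, 0); (1, 1, 1); (0, 0, 1))


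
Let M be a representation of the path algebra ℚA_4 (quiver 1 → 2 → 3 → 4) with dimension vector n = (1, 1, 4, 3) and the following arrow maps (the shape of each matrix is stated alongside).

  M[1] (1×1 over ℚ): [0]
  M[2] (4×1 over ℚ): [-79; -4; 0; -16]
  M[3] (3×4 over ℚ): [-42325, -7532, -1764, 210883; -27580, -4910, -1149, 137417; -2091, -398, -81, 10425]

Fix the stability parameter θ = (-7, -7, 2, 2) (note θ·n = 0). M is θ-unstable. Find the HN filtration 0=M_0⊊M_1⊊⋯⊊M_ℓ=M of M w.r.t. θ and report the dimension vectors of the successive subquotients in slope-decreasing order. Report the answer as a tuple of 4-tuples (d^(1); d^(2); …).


Barcode: M ≅ I[1,1], I[2,4], I[3,3], I[3,4]^2. HN layers by μ_θ (2 steps, strictly decreasing):
  μ^(1)=2; μ^(2)=-7

((0, 0, 4, 3); (1, 1, 0, 0))


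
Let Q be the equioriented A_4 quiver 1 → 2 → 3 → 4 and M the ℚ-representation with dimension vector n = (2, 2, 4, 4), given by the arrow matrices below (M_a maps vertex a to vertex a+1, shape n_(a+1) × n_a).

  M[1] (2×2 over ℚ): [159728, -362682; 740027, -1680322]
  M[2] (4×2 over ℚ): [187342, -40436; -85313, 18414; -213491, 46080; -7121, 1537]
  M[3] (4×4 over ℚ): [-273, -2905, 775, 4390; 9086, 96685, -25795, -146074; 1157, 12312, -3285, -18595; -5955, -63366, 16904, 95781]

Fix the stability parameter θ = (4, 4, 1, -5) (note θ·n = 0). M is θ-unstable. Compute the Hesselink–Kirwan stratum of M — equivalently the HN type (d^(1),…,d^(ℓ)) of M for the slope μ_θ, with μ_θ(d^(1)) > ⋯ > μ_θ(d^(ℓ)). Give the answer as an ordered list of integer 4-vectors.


Interval decomposition of M: I[1,4]^2, I[3,4]^2.
HN type (ℓ=2): μ^(1)=1; μ^(2)=-2

((2, 2, 2, 2); (0, 0, 2, 2))


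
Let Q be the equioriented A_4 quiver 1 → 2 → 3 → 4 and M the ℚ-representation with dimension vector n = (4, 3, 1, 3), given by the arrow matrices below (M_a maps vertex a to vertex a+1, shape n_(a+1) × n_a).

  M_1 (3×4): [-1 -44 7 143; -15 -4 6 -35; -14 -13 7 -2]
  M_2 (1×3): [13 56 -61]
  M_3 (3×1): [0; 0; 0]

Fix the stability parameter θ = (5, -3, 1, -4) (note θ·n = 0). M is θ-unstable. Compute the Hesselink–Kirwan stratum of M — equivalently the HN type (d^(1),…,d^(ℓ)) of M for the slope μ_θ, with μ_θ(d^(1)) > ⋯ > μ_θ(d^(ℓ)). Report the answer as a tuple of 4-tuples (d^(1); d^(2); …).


Via rank(M_{q-1}∘⋯∘M_p): M ≅ I[1,1], I[1,2]^2, I[1,3], I[4,4]^3.
μ_θ-semistable layers: μ^(1)=5; μ^(2)=1; μ^(3)=-4

((1, 0, 0, 0); (3, 3, 1, 0); (0, 0, 0, 3))


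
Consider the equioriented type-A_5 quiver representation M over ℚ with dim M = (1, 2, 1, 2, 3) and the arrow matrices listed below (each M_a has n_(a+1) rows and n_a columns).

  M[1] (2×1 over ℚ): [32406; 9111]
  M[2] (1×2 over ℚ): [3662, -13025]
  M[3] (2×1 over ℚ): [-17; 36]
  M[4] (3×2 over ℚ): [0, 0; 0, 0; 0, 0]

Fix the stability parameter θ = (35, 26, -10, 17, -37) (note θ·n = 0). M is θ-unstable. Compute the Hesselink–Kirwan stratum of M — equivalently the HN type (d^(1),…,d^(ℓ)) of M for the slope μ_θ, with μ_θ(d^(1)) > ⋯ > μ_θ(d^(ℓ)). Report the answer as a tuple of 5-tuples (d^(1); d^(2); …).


Via rank(M_{q-1}∘⋯∘M_p): M ≅ I[1,4], I[2,2], I[4,4], I[5,5]^3.
μ_θ-semistable layers: μ^(1)=26; μ^(2)=17; μ^(3)=-37

((0, 1, 0, 0, 0); (1, 1, 1, 2, 0); (0, 0, 0, 0, 3))


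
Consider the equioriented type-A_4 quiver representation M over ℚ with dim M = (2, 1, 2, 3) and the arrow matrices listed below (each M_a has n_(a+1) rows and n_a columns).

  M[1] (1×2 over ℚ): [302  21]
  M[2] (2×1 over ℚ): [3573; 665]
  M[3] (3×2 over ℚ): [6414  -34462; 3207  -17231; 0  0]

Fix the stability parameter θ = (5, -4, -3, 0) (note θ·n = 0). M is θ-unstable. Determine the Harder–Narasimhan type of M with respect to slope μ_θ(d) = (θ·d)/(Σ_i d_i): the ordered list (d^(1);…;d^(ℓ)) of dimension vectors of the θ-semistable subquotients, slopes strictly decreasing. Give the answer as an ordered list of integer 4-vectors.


Via rank(M_{q-1}∘⋯∘M_p): M ≅ I[1,1], I[1,4], I[3,3], I[4,4]^2.
μ_θ-semistable layers: μ^(1)=5; μ^(2)=0; μ^(3)=-2/3; μ^(4)=-3

((1, 0, 0, 0); (0, 0, 0, 3); (1, 1, 1, 0); (0, 0, 1, 0))


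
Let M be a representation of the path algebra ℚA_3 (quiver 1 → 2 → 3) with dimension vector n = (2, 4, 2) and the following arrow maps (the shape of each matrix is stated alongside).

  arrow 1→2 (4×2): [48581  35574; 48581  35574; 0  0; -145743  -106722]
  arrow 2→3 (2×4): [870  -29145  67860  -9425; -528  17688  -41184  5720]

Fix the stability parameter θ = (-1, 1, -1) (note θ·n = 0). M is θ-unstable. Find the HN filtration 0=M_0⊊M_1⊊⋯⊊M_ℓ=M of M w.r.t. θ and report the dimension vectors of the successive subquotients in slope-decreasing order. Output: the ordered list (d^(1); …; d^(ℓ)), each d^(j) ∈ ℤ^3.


Interval decomposition of M: I[1,1], I[1,2], I[2,2]^2, I[2,3], I[3,3].
HN type (ℓ=3): μ^(1)=1; μ^(2)=0; μ^(3)=-1

((0, 3, 0); (0, 1, 1); (2, 0, 1))


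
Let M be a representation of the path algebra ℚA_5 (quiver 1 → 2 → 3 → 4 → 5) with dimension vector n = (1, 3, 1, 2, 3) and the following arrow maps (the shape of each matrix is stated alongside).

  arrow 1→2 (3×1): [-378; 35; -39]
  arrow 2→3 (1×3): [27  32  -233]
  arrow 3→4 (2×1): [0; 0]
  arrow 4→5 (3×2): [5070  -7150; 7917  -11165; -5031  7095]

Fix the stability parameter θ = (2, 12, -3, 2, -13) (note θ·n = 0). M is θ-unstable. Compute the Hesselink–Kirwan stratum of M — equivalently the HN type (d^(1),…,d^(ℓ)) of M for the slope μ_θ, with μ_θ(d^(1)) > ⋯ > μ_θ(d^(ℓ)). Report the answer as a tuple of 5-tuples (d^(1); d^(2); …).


Barcode: M ≅ I[1,3], I[2,2]^2, I[4,4], I[4,5], I[5,5]^2. HN layers by μ_θ (5 steps, strictly decreasing):
  μ^(1)=12; μ^(2)=9/2; μ^(3)=2; μ^(4)=-11/2; μ^(5)=-13

((0, 2, 0, 0, 0); (0, 1, 1, 0, 0); (1, 0, 0, 1, 0); (0, 0, 0, 1, 1); (0, 0, 0, 0, 2))


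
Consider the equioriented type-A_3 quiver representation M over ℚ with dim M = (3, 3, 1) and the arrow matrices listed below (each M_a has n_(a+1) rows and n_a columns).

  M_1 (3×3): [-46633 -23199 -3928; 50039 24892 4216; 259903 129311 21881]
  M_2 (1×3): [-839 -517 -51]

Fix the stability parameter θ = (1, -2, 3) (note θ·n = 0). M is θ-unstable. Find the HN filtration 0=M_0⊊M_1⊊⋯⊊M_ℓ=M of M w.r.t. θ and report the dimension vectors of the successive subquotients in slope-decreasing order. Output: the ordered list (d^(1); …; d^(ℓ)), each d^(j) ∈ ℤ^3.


Barcode: M ≅ I[1,2]^2, I[1,3]. HN layers by μ_θ (2 steps, strictly decreasing):
  μ^(1)=3; μ^(2)=-1/2

((0, 0, 1); (3, 3, 0))


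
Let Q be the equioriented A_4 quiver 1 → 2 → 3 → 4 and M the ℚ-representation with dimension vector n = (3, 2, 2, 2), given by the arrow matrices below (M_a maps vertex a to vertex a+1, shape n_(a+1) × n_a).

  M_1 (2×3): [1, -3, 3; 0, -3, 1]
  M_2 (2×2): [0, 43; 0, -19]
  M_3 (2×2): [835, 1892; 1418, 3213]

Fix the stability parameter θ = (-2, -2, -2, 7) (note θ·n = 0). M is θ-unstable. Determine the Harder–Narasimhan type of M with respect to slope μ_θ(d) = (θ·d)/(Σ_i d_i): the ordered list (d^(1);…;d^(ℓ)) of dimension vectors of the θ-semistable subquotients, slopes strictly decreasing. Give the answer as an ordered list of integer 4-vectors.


Via rank(M_{q-1}∘⋯∘M_p): M ≅ I[1,1], I[1,2], I[1,4], I[3,4].
μ_θ-semistable layers: μ^(1)=7; μ^(2)=-2

((0, 0, 0, 2); (3, 2, 2, 0))


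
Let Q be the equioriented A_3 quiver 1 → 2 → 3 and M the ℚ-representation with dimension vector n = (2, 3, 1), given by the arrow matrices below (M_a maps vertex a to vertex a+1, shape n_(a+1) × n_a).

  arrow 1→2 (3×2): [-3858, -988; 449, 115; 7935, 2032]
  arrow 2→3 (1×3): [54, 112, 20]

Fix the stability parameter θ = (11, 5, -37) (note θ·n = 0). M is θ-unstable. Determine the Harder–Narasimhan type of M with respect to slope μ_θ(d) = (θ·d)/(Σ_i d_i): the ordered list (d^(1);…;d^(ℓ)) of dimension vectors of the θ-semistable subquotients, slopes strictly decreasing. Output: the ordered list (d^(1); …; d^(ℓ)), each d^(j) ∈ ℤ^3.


Barcode: M ≅ I[1,2], I[1,3], I[2,2]. HN layers by μ_θ (3 steps, strictly decreasing):
  μ^(1)=8; μ^(2)=5; μ^(3)=-7

((1, 1, 0); (0, 1, 0); (1, 1, 1))


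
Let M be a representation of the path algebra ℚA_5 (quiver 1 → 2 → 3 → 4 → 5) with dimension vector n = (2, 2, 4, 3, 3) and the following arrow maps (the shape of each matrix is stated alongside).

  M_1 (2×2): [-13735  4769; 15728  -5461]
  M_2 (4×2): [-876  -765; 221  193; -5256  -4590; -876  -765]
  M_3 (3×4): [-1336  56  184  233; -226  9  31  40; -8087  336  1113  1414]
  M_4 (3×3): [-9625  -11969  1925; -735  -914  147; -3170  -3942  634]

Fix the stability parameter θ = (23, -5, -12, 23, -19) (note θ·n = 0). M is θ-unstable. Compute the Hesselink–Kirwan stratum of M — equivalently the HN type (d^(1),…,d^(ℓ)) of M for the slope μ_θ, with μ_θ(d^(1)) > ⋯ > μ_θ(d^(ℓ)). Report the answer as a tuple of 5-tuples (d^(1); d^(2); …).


Via rank(M_{q-1}∘⋯∘M_p): M ≅ I[1,4], I[1,5], I[3,3], I[3,5], I[5,5].
μ_θ-semistable layers: μ^(1)=23; μ^(2)=2; μ^(3)=-12; μ^(4)=-19

((0, 0, 0, 1, 0); (2, 2, 2, 2, 2); (0, 0, 2, 0, 0); (0, 0, 0, 0, 1))


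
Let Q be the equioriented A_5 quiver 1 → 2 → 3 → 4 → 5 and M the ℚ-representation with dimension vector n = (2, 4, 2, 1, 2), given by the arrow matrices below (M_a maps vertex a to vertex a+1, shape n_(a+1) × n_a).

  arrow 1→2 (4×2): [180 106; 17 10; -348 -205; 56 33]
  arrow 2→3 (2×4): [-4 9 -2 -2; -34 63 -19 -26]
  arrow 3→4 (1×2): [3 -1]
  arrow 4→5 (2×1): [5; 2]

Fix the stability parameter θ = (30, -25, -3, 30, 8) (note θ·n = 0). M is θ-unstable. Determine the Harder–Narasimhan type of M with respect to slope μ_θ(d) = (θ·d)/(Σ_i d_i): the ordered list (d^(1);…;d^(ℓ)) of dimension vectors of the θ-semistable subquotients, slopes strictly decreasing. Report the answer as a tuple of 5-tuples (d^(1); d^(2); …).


Interval decomposition of M: I[1,3], I[1,5], I[2,2]^2, I[5,5].
HN type (ℓ=4): μ^(1)=19; μ^(2)=8; μ^(3)=2/3; μ^(4)=-25

((0, 0, 0, 1, 1); (0, 0, 0, 0, 1); (2, 2, 2, 0, 0); (0, 2, 0, 0, 0))


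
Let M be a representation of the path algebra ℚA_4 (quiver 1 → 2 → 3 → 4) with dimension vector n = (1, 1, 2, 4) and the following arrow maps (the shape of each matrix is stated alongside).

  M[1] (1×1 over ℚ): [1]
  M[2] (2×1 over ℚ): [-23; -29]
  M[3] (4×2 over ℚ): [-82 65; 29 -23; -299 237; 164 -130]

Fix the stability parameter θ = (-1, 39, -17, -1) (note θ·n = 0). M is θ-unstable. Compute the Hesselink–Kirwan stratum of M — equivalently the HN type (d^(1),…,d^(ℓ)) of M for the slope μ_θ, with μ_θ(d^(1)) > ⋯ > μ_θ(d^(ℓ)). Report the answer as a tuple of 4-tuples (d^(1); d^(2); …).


Interval decomposition of M: I[1,4], I[3,4], I[4,4]^2.
HN type (ℓ=3): μ^(1)=7; μ^(2)=-1; μ^(3)=-17

((0, 1, 1, 1); (1, 0, 0, 3); (0, 0, 1, 0))


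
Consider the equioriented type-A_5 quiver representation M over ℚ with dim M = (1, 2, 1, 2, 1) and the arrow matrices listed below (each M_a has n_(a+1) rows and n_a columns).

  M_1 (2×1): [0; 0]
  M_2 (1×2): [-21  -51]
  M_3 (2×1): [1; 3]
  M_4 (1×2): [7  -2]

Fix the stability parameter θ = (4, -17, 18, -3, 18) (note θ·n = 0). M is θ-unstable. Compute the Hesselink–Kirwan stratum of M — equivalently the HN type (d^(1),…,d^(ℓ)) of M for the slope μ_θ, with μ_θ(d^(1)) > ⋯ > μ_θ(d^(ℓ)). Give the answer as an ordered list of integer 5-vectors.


Via rank(M_{q-1}∘⋯∘M_p): M ≅ I[1,1], I[2,2], I[2,5], I[4,4].
μ_θ-semistable layers: μ^(1)=18; μ^(2)=15/2; μ^(3)=4; μ^(4)=-3; μ^(5)=-17

((0, 0, 0, 0, 1); (0, 0, 1, 1, 0); (1, 0, 0, 0, 0); (0, 0, 0, 1, 0); (0, 2, 0, 0, 0))


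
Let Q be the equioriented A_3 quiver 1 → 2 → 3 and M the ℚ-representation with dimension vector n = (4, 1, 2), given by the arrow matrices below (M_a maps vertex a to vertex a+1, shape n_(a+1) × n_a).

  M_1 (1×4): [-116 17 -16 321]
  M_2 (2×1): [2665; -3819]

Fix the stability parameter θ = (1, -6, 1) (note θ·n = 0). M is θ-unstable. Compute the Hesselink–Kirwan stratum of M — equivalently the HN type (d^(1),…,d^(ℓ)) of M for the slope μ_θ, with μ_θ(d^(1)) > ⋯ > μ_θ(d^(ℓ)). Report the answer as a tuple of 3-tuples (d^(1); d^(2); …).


Interval decomposition of M: I[1,1]^3, I[1,3], I[3,3].
HN type (ℓ=2): μ^(1)=1; μ^(2)=-5/2

((3, 0, 2); (1, 1, 0))


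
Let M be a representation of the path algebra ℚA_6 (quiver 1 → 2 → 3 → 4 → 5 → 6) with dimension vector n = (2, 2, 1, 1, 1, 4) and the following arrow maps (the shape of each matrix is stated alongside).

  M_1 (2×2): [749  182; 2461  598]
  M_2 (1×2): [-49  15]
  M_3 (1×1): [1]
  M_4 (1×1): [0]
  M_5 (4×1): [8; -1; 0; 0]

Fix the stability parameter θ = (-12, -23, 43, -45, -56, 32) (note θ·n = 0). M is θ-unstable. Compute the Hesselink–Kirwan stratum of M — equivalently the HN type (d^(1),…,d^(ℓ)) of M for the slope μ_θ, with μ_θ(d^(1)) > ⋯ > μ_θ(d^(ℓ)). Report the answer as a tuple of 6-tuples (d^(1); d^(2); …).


Via rank(M_{q-1}∘⋯∘M_p): M ≅ I[1,1], I[1,4], I[2,2], I[5,6], I[6,6]^3.
μ_θ-semistable layers: μ^(1)=32; μ^(2)=-1; μ^(3)=-12; μ^(4)=-35/2; μ^(5)=-23; μ^(6)=-56

((0, 0, 0, 0, 0, 4); (0, 0, 1, 1, 0, 0); (1, 0, 0, 0, 0, 0); (1, 1, 0, 0, 0, 0); (0, 1, 0, 0, 0, 0); (0, 0, 0, 0, 1, 0))


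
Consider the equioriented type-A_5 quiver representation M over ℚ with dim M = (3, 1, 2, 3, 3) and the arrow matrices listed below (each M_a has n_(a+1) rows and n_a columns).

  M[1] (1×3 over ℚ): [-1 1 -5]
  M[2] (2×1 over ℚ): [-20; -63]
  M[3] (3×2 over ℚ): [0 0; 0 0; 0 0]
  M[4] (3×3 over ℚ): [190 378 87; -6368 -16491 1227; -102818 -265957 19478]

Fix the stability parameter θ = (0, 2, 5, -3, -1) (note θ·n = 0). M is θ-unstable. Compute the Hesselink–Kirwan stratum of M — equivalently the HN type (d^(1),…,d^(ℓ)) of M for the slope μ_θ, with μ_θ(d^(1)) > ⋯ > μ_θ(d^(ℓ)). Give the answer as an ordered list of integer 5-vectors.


Interval decomposition of M: I[1,1]^2, I[1,3], I[3,3], I[4,4], I[4,5]^2, I[5,5].
HN type (ℓ=5): μ^(1)=5; μ^(2)=2; μ^(3)=0; μ^(4)=-1; μ^(5)=-3

((0, 0, 2, 0, 0); (0, 1, 0, 0, 0); (3, 0, 0, 0, 0); (0, 0, 0, 0, 3); (0, 0, 0, 3, 0))


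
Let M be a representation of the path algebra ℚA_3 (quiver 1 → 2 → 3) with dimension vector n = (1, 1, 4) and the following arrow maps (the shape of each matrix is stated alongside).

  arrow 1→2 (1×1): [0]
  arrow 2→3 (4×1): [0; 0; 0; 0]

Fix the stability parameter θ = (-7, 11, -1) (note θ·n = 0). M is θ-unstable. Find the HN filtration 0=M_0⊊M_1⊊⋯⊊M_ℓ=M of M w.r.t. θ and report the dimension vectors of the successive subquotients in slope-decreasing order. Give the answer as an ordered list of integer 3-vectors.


Via rank(M_{q-1}∘⋯∘M_p): M ≅ I[1,1], I[2,2], I[3,3]^4.
μ_θ-semistable layers: μ^(1)=11; μ^(2)=-1; μ^(3)=-7

((0, 1, 0); (0, 0, 4); (1, 0, 0))


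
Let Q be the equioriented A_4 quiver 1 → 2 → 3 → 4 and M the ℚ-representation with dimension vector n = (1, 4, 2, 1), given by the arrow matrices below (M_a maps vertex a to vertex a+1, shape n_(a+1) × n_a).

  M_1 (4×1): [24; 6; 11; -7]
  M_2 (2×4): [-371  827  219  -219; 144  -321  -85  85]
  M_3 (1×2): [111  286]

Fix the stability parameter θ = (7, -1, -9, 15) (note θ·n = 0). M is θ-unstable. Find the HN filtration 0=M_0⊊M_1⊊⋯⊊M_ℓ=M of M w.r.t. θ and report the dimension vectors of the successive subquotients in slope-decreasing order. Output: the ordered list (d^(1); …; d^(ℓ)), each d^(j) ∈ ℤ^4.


Barcode: M ≅ I[1,2], I[2,2], I[2,3], I[2,4]. HN layers by μ_θ (4 steps, strictly decreasing):
  μ^(1)=15; μ^(2)=3; μ^(3)=-1; μ^(4)=-5

((0, 0, 0, 1); (1, 1, 0, 0); (0, 1, 0, 0); (0, 2, 2, 0))


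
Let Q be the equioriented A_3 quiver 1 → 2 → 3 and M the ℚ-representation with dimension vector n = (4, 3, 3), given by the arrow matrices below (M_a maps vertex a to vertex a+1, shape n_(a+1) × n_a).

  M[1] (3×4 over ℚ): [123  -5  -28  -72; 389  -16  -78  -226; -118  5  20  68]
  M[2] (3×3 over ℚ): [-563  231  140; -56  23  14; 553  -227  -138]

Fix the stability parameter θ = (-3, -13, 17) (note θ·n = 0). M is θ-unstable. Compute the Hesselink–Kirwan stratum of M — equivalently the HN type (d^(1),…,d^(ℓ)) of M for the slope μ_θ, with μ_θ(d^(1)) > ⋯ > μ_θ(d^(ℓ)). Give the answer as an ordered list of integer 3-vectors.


Via rank(M_{q-1}∘⋯∘M_p): M ≅ I[1,1], I[1,3]^3.
μ_θ-semistable layers: μ^(1)=17; μ^(2)=-3; μ^(3)=-8

((0, 0, 3); (1, 0, 0); (3, 3, 0))


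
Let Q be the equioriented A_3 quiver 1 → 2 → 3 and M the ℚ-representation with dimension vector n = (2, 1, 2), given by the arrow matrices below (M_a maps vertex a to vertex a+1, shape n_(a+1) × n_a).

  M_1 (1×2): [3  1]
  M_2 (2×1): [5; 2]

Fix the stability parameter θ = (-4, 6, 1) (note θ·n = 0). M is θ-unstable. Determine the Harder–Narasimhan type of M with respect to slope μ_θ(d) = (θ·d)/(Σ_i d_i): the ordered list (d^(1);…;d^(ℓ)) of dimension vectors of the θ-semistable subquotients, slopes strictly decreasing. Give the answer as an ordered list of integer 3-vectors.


Via rank(M_{q-1}∘⋯∘M_p): M ≅ I[1,1], I[1,3], I[3,3].
μ_θ-semistable layers: μ^(1)=7/2; μ^(2)=1; μ^(3)=-4

((0, 1, 1); (0, 0, 1); (2, 0, 0))


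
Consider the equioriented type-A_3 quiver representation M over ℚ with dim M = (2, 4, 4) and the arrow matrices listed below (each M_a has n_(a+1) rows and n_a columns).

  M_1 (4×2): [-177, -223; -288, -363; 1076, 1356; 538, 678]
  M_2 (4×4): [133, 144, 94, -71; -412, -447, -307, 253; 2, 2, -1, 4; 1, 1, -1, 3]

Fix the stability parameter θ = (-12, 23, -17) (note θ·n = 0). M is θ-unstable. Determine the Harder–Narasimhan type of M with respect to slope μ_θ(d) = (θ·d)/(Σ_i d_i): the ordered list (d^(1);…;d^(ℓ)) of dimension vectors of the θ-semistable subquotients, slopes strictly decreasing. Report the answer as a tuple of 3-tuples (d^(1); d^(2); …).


Via rank(M_{q-1}∘⋯∘M_p): M ≅ I[1,3]^2, I[2,3]^2.
μ_θ-semistable layers: μ^(1)=3; μ^(2)=-12

((0, 4, 4); (2, 0, 0))


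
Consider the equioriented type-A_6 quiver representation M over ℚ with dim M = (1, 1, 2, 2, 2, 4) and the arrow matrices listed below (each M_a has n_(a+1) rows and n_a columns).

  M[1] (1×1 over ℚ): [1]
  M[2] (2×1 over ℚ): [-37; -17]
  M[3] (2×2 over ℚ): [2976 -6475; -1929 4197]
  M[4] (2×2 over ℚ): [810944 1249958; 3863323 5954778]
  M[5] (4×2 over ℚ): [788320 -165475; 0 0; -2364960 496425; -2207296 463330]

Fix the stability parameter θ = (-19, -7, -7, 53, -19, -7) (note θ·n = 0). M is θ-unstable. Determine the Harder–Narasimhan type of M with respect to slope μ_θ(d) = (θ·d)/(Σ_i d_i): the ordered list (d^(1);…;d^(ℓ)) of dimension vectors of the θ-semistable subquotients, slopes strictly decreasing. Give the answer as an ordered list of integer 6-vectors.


Via rank(M_{q-1}∘⋯∘M_p): M ≅ I[1,6], I[3,5], I[6,6]^3.
μ_θ-semistable layers: μ^(1)=17; μ^(2)=9; μ^(3)=-7; μ^(4)=-19

((0, 0, 0, 1, 1, 0); (0, 0, 0, 1, 1, 1); (0, 1, 2, 0, 0, 3); (1, 0, 0, 0, 0, 0))


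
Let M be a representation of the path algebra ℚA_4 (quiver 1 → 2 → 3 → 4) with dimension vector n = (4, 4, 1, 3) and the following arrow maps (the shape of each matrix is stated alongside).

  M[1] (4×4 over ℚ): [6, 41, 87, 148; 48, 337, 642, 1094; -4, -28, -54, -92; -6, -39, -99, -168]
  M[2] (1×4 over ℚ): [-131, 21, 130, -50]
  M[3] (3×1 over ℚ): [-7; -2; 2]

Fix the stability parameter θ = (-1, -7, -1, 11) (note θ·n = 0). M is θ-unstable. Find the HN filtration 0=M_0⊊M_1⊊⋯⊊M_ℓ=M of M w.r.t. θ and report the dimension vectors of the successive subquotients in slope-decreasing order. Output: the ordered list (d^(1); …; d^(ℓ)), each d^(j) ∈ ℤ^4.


Via rank(M_{q-1}∘⋯∘M_p): M ≅ I[1,1]^2, I[1,2], I[1,4], I[2,2]^2, I[4,4]^2.
μ_θ-semistable layers: μ^(1)=11; μ^(2)=-1; μ^(3)=-4; μ^(4)=-7

((0, 0, 0, 3); (2, 0, 1, 0); (2, 2, 0, 0); (0, 2, 0, 0))


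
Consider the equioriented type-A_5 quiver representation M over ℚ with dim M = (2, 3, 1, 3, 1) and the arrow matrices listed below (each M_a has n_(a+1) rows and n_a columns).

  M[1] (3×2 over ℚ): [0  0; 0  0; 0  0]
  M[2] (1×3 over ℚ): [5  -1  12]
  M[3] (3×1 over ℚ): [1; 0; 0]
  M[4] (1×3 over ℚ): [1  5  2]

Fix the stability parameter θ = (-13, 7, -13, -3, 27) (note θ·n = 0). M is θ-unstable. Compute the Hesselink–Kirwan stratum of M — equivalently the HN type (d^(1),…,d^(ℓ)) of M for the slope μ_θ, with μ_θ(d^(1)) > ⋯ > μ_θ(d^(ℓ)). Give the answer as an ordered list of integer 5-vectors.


Via rank(M_{q-1}∘⋯∘M_p): M ≅ I[1,1]^2, I[2,2]^2, I[2,5], I[4,4]^2.
μ_θ-semistable layers: μ^(1)=27; μ^(2)=7; μ^(3)=-3; μ^(4)=-13

((0, 0, 0, 0, 1); (0, 2, 0, 0, 0); (0, 1, 1, 3, 0); (2, 0, 0, 0, 0))


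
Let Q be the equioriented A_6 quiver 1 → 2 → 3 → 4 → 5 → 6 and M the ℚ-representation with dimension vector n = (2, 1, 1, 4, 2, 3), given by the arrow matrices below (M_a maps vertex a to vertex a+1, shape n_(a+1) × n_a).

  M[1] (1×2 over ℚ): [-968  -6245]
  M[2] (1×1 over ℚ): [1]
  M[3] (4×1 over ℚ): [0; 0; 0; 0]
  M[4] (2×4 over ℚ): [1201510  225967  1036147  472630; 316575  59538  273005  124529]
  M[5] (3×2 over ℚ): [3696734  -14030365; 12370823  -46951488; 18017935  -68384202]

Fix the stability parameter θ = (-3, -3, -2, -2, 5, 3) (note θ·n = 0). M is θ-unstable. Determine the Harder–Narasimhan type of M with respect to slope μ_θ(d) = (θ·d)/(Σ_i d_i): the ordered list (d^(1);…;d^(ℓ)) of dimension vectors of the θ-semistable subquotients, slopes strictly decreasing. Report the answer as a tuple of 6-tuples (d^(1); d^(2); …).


Interval decomposition of M: I[1,1], I[1,3], I[4,4]^2, I[4,6]^2, I[6,6].
HN type (ℓ=4): μ^(1)=4; μ^(2)=3; μ^(3)=-2; μ^(4)=-3

((0, 0, 0, 0, 2, 2); (0, 0, 0, 0, 0, 1); (0, 0, 1, 4, 0, 0); (2, 1, 0, 0, 0, 0))


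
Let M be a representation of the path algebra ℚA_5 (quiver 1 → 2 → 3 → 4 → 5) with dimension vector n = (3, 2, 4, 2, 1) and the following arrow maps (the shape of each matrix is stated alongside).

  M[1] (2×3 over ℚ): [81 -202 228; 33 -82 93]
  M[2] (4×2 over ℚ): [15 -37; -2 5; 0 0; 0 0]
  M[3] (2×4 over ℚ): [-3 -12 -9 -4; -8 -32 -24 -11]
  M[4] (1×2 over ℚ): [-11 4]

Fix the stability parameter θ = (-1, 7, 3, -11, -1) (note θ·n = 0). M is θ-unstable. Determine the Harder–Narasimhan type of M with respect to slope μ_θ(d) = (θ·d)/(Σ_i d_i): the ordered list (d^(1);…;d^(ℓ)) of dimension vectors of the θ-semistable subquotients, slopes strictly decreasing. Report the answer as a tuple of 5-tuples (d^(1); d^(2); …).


Interval decomposition of M: I[1,1], I[1,3], I[1,5], I[3,3], I[3,4].
HN type (ℓ=5): μ^(1)=5; μ^(2)=3; μ^(3)=-1/2; μ^(4)=-1; μ^(5)=-4

((0, 1, 1, 0, 0); (0, 0, 1, 0, 0); (0, 1, 1, 1, 1); (3, 0, 0, 0, 0); (0, 0, 1, 1, 0))


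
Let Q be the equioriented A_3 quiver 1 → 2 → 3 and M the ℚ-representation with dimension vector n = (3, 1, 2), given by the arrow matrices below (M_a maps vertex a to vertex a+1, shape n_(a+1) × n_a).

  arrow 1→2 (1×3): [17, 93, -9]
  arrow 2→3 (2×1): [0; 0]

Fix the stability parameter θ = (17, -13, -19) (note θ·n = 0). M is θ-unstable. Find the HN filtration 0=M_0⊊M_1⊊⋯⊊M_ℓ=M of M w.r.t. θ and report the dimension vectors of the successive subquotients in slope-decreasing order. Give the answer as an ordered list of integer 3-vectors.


Interval decomposition of M: I[1,1]^2, I[1,2], I[3,3]^2.
HN type (ℓ=3): μ^(1)=17; μ^(2)=2; μ^(3)=-19

((2, 0, 0); (1, 1, 0); (0, 0, 2))


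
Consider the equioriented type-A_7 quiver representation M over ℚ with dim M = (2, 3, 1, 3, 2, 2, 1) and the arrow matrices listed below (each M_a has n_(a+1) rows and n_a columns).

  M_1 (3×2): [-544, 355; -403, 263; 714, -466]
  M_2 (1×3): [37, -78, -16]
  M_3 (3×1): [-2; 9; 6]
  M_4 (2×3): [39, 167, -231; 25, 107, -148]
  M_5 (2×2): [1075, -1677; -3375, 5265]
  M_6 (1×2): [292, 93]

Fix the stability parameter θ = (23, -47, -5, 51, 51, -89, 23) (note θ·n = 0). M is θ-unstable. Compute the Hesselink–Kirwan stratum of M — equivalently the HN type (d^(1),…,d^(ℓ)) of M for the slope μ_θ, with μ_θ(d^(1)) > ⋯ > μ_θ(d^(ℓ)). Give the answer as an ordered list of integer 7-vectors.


Via rank(M_{q-1}∘⋯∘M_p): M ≅ I[1,2], I[1,5], I[2,2], I[4,4], I[4,7], I[6,6].
μ_θ-semistable layers: μ^(1)=51; μ^(2)=23; μ^(3)=13/3; μ^(4)=-5; μ^(5)=-12; μ^(6)=-47; μ^(7)=-89

((0, 0, 0, 2, 1, 0, 0); (0, 0, 0, 0, 0, 0, 1); (0, 0, 0, 1, 1, 1, 0); (0, 0, 1, 0, 0, 0, 0); (2, 2, 0, 0, 0, 0, 0); (0, 1, 0, 0, 0, 0, 0); (0, 0, 0, 0, 0, 1, 0))


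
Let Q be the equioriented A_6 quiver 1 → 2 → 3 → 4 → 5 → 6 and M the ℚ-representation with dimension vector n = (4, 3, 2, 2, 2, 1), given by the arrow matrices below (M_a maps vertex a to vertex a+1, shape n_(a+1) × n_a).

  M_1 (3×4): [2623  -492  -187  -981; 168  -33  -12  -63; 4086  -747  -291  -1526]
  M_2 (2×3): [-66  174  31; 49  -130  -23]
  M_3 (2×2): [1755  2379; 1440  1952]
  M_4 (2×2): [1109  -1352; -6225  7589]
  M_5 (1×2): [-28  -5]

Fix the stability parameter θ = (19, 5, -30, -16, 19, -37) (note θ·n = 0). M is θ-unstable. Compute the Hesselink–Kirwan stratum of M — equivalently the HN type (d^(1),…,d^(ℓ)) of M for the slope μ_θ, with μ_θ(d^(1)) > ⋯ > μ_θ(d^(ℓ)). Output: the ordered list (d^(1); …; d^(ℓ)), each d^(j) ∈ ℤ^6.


Barcode: M ≅ I[1,1], I[1,2], I[1,3], I[1,6], I[4,5]. HN layers by μ_θ (5 steps, strictly decreasing):
  μ^(1)=19; μ^(2)=12; μ^(3)=-2; μ^(4)=-20/3; μ^(5)=-16

((1, 0, 0, 0, 1, 0); (1, 1, 0, 0, 0, 0); (1, 1, 1, 0, 0, 0); (1, 1, 1, 1, 1, 1); (0, 0, 0, 1, 0, 0))


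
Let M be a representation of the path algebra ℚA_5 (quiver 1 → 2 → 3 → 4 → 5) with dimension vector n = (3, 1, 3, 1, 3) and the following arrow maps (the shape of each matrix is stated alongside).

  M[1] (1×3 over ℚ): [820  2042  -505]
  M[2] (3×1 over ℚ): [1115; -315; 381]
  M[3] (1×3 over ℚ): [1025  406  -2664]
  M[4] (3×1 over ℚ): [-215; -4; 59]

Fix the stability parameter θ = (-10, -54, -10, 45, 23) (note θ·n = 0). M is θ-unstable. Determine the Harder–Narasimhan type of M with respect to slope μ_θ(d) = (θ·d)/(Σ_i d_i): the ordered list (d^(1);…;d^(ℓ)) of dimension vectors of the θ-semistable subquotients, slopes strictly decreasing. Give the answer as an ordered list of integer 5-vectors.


Barcode: M ≅ I[1,1]^2, I[1,5], I[3,3]^2, I[5,5]^2. HN layers by μ_θ (4 steps, strictly decreasing):
  μ^(1)=34; μ^(2)=23; μ^(3)=-10; μ^(4)=-32

((0, 0, 0, 1, 1); (0, 0, 0, 0, 2); (2, 0, 3, 0, 0); (1, 1, 0, 0, 0))


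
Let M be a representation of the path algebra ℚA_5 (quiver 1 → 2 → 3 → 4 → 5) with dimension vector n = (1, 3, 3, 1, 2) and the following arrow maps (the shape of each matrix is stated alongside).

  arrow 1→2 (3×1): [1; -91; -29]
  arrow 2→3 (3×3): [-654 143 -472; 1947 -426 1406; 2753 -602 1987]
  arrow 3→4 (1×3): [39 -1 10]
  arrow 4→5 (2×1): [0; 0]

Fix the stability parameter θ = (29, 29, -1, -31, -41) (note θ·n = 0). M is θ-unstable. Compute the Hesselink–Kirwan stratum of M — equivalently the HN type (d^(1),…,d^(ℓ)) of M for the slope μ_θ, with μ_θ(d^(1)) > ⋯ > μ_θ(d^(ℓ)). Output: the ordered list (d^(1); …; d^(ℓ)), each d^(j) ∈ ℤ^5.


Interval decomposition of M: I[1,3], I[2,3], I[2,4], I[5,5]^2.
HN type (ℓ=4): μ^(1)=19; μ^(2)=14; μ^(3)=-1; μ^(4)=-41

((1, 1, 1, 0, 0); (0, 1, 1, 0, 0); (0, 1, 1, 1, 0); (0, 0, 0, 0, 2))
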